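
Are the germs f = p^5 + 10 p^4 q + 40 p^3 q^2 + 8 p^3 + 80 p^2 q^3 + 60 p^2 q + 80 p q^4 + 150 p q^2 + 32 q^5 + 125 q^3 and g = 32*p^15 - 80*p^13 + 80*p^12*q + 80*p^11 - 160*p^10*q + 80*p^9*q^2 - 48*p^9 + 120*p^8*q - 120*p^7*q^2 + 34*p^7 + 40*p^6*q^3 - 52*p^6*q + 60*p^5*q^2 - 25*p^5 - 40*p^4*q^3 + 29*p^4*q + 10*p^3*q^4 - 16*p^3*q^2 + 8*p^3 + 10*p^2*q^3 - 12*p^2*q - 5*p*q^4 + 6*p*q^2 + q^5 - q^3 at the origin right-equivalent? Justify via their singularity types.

Yes.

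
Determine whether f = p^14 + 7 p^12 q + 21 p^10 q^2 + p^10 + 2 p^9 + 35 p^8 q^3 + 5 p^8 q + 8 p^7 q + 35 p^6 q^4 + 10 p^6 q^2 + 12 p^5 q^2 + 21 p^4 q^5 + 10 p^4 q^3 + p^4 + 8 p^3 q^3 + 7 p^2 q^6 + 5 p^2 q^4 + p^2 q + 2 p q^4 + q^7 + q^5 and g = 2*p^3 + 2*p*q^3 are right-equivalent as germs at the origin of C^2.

The Hessian of f at 0 has rank 0. Corank 2; j^3 = p^2*q has shape L^2 M (L != M), so D-series; mu = 6 gives D_6. The Hessian of g at 0 has rank 0. Corank 2; j^3 = 2*p^3 is a perfect cube, so E-series; the 4-jet and mu = 7 give E_7. f is D_6 but g is E_7, hence not right-equivalent.

No.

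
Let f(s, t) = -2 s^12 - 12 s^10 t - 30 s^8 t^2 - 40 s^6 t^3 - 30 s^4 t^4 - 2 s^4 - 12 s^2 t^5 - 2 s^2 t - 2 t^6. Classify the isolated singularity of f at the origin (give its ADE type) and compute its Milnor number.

Type D_{7}, Milnor number mu = 7.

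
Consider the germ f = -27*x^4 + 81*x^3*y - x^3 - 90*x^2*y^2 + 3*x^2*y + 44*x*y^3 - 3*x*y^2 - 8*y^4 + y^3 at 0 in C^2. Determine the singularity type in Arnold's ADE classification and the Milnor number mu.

Type E7, Milnor number mu = 7.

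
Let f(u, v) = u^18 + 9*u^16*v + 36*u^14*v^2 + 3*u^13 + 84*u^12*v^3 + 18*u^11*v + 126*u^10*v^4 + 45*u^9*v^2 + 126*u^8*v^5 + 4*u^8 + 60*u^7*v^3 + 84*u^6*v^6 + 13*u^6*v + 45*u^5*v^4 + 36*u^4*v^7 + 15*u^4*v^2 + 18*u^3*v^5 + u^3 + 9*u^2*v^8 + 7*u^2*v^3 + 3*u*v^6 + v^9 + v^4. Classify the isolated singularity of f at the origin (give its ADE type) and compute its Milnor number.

Type E_6, Milnor number mu = 6.

The Hessian of f at 0 has rank 0. Corank 2; j^3 = u^3 is a perfect cube, so E-series; the 4-jet and mu = 6 give E_6.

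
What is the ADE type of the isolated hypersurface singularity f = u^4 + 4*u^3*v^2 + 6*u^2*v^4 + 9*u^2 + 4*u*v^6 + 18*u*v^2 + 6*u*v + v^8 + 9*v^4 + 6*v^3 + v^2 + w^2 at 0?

The Hessian of f at 0 has rank 2. Corank 1: A-series; mu = 3 gives A_3.

A3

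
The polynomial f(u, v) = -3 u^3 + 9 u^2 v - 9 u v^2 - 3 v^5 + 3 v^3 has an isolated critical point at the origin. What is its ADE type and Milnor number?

The Hessian of f at 0 has rank 0. Corank 2; j^3 = -3*(u - v)^3 is a perfect cube, so E-series; the 5-jet and mu = 8 give E_8.

Type E_8, Milnor number mu = 8.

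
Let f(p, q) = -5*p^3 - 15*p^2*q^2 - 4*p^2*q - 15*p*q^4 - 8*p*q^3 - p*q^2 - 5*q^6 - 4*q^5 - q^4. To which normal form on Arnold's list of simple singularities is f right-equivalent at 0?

D_{4}

The Hessian of f at 0 has rank 0. Corank 2; j^3 = -p*(5*p^2 + 4*p*q + q^2) splits into three distinct lines over C (the quadratic factor has nonzero discriminant), so D_4.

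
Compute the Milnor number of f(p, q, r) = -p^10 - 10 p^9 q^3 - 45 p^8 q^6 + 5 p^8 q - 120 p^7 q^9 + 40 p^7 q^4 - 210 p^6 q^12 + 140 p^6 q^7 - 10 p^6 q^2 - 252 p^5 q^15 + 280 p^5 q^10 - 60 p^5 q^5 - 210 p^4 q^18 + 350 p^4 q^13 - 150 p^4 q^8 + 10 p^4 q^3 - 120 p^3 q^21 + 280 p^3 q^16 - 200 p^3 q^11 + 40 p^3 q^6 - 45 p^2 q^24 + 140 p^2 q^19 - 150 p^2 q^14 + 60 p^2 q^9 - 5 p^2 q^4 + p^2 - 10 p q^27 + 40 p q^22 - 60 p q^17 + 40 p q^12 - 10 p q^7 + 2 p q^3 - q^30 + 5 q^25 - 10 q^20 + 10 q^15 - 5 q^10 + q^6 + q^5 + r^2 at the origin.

The Hessian of f at 0 has rank 2. Corank 1: A-series; mu = 4 gives A_4.

4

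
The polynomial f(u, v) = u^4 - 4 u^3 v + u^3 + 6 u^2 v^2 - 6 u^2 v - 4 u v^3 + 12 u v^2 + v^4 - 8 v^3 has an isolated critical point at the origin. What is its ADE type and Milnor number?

Type E_6, Milnor number mu = 6.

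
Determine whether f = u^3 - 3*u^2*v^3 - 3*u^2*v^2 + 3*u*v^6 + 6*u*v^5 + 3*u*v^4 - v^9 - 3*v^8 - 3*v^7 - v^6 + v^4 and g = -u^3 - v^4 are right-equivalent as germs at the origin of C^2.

The Hessian of f at 0 is [[0, 0], [0, 0]] with rank 0, so corank 2. A Groebner basis of the Jacobian ideal J(f) in C{u,v} is {u^3, u^2*v, -u^2/2 + u*v^2, v^3}; counting standard monomials gives mu = 6. Corank 2; j^3 = u^3 is a perfect cube, so E-series; the 4-jet and mu = 6 give E_6. The Hessian of g at 0 is [[0, 0], [0, 0]] with rank 0, so corank 2. A Groebner basis of the Jacobian ideal J(g) in C{u,v} is {v^3, u^2}; counting standard monomials gives mu = 6. Corank 2; j^3 = -u^3 is a perfect cube, so E-series; the 4-jet and mu = 6 give E_6. Both have type E_6, hence right-equivalent.

Yes.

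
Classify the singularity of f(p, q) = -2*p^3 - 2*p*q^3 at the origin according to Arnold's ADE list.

E7

The Hessian of f at 0 is [[0, 0], [0, 0]] with rank 0, so corank 2. A Groebner basis of the Jacobian ideal J(f) in C{p,q} is {p^3, p*q^2, 3*p^2 + q^3}; counting standard monomials gives mu = 7. Corank 2; j^3 = -2*p^3 is a perfect cube, so E-series; the 4-jet and mu = 7 give E_7.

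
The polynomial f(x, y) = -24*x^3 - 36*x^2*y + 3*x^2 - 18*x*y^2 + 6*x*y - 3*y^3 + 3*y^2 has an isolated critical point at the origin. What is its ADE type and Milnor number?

The Hessian of f at 0 is [[6, 6], [6, 6]] with rank 1, so corank 1. A Groebner basis of the Jacobian ideal J(f) in C{x,y} is {y^2, x + y}; counting standard monomials gives mu = 2. Corank 1: A-series; mu = 2 gives A_2.

Type A2, Milnor number mu = 2.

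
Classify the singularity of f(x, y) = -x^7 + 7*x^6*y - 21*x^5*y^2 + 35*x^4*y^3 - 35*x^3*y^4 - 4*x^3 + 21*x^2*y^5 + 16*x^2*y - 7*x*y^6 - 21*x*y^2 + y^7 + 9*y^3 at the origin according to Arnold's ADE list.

D8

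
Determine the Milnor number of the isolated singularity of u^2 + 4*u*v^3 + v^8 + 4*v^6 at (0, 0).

7

The Hessian of f at 0 has rank 1. Corank 1: A-series; mu = 7 gives A_7.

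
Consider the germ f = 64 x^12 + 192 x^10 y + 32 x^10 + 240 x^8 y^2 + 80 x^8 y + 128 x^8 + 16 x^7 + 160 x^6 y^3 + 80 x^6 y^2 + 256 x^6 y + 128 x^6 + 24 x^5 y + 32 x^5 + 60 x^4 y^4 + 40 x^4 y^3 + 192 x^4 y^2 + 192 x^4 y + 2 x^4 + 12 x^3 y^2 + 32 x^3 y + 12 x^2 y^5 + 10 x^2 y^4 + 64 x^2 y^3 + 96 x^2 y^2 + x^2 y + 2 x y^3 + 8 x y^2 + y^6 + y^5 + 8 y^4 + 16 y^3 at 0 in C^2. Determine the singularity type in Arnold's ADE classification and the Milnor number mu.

The Hessian of f at 0 has rank 0. Corank 2; j^3 = y*(x + 4*y)^2 has shape L^2 M (L != M), so D-series; mu = 7 gives D_7.

Type D_{7}, Milnor number mu = 7.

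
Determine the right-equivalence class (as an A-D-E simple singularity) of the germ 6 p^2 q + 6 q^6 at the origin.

D7

The Hessian of f at 0 has rank 0. Corank 2; j^3 = 6*p^2*q has shape L^2 M (L != M), so D-series; mu = 7 gives D_7.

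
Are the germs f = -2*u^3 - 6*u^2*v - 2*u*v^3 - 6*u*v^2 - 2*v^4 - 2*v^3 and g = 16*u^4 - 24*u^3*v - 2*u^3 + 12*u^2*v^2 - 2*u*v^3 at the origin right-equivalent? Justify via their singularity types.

Yes.

The Hessian of f at 0 has rank 0. Corank 2; j^3 = -2*(u + v)^3 is a perfect cube, so E-series; the 4-jet and mu = 7 give E_7. The Hessian of g at 0 has rank 0. Corank 2; j^3 = -2*u^3 is a perfect cube, so E-series; the 4-jet and mu = 7 give E_7. Both have type E_7, hence right-equivalent.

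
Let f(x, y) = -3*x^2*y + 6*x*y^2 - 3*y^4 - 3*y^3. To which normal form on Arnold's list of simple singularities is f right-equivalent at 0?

D_5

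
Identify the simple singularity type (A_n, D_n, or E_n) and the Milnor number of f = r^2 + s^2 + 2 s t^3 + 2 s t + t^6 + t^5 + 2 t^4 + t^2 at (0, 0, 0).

The Hessian of f at 0 has rank 2. Corank 1: A-series; mu = 4 gives A_4.

Type A4, Milnor number mu = 4.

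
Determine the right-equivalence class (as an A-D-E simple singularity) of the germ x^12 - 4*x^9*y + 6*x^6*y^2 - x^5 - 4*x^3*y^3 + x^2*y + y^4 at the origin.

D_5

The Hessian of f at 0 has rank 0. Corank 2; j^3 = x^2*y has shape L^2 M (L != M), so D-series; mu = 5 gives D_5.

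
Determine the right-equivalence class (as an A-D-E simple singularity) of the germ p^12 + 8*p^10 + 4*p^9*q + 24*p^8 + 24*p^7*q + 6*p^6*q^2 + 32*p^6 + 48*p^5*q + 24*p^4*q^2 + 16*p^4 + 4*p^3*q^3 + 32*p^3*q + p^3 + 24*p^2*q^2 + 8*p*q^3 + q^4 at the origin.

E6

The Hessian of f at 0 has rank 0. Corank 2; j^3 = p^3 is a perfect cube, so E-series; the 4-jet and mu = 6 give E_6.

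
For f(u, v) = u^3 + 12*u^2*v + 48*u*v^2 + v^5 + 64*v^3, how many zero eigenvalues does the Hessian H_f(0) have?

The Hessian at 0 is [[0, 0], [0, 0]] of rank 0; hence corank 2.

2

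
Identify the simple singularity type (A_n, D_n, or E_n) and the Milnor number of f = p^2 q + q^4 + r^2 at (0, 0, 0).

Type D_{5}, Milnor number mu = 5.

The Hessian of f at 0 is [[0, 0, 0], [0, 0, 0], [0, 0, 2]] with rank 1, so corank 2. A Groebner basis of the Jacobian ideal J(f) in C{p,q,r} is {p^3, p^2/4 + q^3, p*q, r}; counting standard monomials gives mu = 5. Corank 2; j^3 = p^2*q has shape L^2 M (L != M), so D-series; mu = 5 gives D_5.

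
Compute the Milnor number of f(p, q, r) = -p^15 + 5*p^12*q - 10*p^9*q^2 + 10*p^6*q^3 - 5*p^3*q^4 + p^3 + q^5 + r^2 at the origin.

8

The Hessian of f at 0 has rank 1. Corank 2; j^3 = p^3 is a perfect cube, so E-series; the 5-jet and mu = 8 give E_8.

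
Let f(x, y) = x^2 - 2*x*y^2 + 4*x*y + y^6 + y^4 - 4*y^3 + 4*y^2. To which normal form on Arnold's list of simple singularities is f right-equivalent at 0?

A5

The Hessian of f at 0 has rank 1. Corank 1: A-series; mu = 5 gives A_5.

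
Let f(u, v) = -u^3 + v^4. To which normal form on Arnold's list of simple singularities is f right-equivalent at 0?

The Hessian of f at 0 is [[0, 0], [0, 0]] with rank 0, so corank 2. A Groebner basis of the Jacobian ideal J(f) in C{u,v} is {v^3, u^2}; counting standard monomials gives mu = 6. Corank 2; j^3 = -u^3 is a perfect cube, so E-series; the 4-jet and mu = 6 give E_6.

E_{6}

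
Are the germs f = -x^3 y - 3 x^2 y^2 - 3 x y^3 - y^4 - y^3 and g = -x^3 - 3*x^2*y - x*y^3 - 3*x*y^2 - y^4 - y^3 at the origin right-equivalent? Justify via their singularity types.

The Hessian of f at 0 has rank 0. Corank 2; j^3 = -y^3 is a perfect cube, so E-series; the 4-jet and mu = 7 give E_7. The Hessian of g at 0 has rank 0. Corank 2; j^3 = -(x + y)^3 is a perfect cube, so E-series; the 4-jet and mu = 7 give E_7. Both have type E_7, hence right-equivalent.

Yes.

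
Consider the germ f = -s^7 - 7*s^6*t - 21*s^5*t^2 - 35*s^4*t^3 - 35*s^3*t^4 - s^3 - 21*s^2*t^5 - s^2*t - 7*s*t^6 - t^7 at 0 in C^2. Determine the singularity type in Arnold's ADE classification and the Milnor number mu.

Type D_8, Milnor number mu = 8.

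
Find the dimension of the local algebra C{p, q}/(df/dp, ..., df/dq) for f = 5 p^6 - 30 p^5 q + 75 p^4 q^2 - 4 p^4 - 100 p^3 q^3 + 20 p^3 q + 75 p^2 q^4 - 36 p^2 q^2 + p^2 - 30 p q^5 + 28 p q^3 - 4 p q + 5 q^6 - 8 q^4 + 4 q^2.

5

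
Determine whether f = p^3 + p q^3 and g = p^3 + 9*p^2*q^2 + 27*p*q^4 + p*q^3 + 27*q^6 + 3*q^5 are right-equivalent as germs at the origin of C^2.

Yes.

The Hessian of f at 0 has rank 0. Corank 2; j^3 = p^3 is a perfect cube, so E-series; the 4-jet and mu = 7 give E_7. The Hessian of g at 0 has rank 0. Corank 2; j^3 = p^3 is a perfect cube, so E-series; the 4-jet and mu = 7 give E_7. Both have type E_7, hence right-equivalent.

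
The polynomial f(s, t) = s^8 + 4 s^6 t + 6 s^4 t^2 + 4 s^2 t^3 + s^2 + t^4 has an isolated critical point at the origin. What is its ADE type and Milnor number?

Type A_3, Milnor number mu = 3.

The Hessian of f at 0 is [[2, 0], [0, 0]] with rank 1, so corank 1. A Groebner basis of the Jacobian ideal J(f) in C{s,t} is {t^3, s}; counting standard monomials gives mu = 3. Corank 1: A-series; mu = 3 gives A_3.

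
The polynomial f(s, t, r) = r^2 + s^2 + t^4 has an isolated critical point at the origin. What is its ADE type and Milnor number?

The Hessian of f at 0 has rank 2. Corank 1: A-series; mu = 3 gives A_3.

Type A3, Milnor number mu = 3.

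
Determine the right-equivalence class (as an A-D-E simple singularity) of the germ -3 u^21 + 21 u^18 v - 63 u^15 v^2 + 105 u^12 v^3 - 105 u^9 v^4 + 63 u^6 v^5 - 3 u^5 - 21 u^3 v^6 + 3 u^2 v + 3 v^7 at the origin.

The Hessian of f at 0 has rank 0. Corank 2; j^3 = 3*u^2*v has shape L^2 M (L != M), so D-series; mu = 8 gives D_8.

D_8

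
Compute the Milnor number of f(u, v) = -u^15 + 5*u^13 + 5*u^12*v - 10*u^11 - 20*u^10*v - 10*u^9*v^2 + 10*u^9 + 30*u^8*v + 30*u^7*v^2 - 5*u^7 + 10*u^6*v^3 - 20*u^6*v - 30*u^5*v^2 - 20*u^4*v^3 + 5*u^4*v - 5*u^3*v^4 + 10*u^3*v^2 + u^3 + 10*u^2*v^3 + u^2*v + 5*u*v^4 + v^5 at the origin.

The Hessian of f at 0 is [[0, 0], [0, 0]] with rank 0, so corank 2. A Groebner basis of the Jacobian ideal J(f) in C{u,v} is {-u*v/5 + v^4, u*v^2, u^2 + u*v}; counting standard monomials gives mu = 6. Corank 2; j^3 = u^2*(u + v) has shape L^2 M (L != M), so D-series; mu = 6 gives D_6.

6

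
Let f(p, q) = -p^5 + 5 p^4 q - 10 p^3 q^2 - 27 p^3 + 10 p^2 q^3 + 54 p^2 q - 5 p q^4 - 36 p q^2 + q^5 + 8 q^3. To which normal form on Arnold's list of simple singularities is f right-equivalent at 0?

The Hessian of f at 0 is [[0, 0], [0, 0]] with rank 0, so corank 2. A Groebner basis of the Jacobian ideal J(f) in C{p,q} is {q^5, p*q^3 - 3*q^4/4, p^2 - 4*p*q/3 + 4*q^2/9}; counting standard monomials gives mu = 8. Corank 2; j^3 = -(3*p - 2*q)^3 is a perfect cube, so E-series; the 5-jet and mu = 8 give E_8.

E8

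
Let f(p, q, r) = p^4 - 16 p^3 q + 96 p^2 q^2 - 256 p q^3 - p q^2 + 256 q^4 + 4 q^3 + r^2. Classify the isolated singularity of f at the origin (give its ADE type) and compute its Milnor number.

Type D_{5}, Milnor number mu = 5.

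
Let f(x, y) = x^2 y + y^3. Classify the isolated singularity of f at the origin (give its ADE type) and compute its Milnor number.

Type D_{4}, Milnor number mu = 4.

The Hessian of f at 0 is [[0, 0], [0, 0]] with rank 0, so corank 2. A Groebner basis of the Jacobian ideal J(f) in C{x,y} is {y^3, x^2 + 3*y^2, x*y}; counting standard monomials gives mu = 4. Corank 2; j^3 = y*(x^2 + y^2) splits into three distinct lines over C (the quadratic factor has nonzero discriminant), so D_4.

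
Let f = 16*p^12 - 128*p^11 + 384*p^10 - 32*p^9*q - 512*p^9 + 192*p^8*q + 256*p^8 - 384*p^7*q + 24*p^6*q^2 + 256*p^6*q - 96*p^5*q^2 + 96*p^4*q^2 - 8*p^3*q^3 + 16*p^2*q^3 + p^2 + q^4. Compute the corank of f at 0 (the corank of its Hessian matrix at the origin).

Hessian at 0 has rank 1.

1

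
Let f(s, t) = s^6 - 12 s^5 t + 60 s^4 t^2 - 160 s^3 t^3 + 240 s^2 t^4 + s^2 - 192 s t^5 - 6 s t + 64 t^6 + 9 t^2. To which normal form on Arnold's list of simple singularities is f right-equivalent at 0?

A_{5}

The Hessian of f at 0 has rank 1. Corank 1: A-series; mu = 5 gives A_5.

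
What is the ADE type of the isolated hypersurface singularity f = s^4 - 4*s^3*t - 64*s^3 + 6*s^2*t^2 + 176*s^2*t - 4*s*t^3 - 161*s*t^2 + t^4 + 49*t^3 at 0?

D_5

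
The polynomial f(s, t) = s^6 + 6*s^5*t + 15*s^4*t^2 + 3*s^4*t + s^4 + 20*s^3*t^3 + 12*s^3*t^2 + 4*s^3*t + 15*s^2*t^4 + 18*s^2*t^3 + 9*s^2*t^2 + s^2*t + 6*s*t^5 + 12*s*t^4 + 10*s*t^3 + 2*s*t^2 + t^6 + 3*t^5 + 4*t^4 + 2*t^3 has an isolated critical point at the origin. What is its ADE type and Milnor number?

The Hessian of f at 0 has rank 0. Corank 2; j^3 = t*(s^2 + 2*s*t + 2*t^2) splits into three distinct lines over C (the quadratic factor has nonzero discriminant), so D_4.

Type D_4, Milnor number mu = 4.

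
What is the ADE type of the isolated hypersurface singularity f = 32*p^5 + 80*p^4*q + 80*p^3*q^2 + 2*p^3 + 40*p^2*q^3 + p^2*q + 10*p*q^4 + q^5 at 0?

D_6

The Hessian of f at 0 is [[0, 0], [0, 0]] with rank 0, so corank 2. A Groebner basis of the Jacobian ideal J(f) in C{p,q} is {-p*q/10 + q^4, p*q^2, p^2 + p*q/2}; counting standard monomials gives mu = 6. Corank 2; j^3 = p^2*(2*p + q) has shape L^2 M (L != M), so D-series; mu = 6 gives D_6.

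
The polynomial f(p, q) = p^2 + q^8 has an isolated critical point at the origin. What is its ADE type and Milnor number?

The Hessian of f at 0 has rank 1. Corank 1: A-series; mu = 7 gives A_7.

Type A_7, Milnor number mu = 7.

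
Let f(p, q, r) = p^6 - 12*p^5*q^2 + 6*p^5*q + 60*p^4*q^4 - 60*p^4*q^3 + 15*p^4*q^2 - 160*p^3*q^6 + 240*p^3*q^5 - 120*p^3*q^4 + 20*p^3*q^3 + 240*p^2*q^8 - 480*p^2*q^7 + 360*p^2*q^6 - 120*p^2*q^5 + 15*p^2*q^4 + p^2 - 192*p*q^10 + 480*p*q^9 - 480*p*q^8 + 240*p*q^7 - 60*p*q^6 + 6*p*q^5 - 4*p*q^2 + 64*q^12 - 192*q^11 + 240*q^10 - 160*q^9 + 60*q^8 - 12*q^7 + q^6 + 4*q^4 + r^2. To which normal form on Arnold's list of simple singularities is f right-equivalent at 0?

A_{5}

The Hessian of f at 0 has rank 2. Corank 1: A-series; mu = 5 gives A_5.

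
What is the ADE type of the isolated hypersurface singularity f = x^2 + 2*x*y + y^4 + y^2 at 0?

A_3

The Hessian of f at 0 has rank 1. Corank 1: A-series; mu = 3 gives A_3.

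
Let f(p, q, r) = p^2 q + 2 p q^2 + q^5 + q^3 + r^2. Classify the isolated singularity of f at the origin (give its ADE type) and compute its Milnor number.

Type D_6, Milnor number mu = 6.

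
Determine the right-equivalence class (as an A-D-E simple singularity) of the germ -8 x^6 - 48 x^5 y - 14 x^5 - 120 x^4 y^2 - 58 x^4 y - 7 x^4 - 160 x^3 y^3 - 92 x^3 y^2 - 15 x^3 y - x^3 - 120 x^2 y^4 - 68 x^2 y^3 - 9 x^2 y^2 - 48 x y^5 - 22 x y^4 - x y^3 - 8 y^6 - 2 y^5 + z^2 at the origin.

The Hessian of f at 0 is [[0, 0, 0], [0, 0, 0], [0, 0, 2]] with rank 1, so corank 2. A Groebner basis of the Jacobian ideal J(f) in C{x,y,z} is {-3*x^2/17 + y^4 - y^3/17, x^3, x^2*y + x^2/17 + y^3/51, 4*x^2/17 + x*y^2 + 4*y^3/51, z}; counting standard monomials gives mu = 7. Corank 2; j^3 = -x^3 is a perfect cube, so E-series; the 4-jet and mu = 7 give E_7.

E_{7}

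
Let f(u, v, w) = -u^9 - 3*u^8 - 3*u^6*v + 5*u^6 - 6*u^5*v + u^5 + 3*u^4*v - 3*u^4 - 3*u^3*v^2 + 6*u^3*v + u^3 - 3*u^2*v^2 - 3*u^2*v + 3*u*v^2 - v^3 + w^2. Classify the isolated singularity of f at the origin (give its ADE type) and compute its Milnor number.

Type E_8, Milnor number mu = 8.

The Hessian of f at 0 has rank 1. Corank 2; j^3 = (u - v)^3 is a perfect cube, so E-series; the 5-jet and mu = 8 give E_8.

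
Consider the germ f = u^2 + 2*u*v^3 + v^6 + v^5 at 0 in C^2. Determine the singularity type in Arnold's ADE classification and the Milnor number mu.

Type A_4, Milnor number mu = 4.

The Hessian of f at 0 is [[2, 0], [0, 0]] with rank 1, so corank 1. A Groebner basis of the Jacobian ideal J(f) in C{u,v} is {u + v^3, u^2, u*v}; counting standard monomials gives mu = 4. Corank 1: A-series; mu = 4 gives A_4.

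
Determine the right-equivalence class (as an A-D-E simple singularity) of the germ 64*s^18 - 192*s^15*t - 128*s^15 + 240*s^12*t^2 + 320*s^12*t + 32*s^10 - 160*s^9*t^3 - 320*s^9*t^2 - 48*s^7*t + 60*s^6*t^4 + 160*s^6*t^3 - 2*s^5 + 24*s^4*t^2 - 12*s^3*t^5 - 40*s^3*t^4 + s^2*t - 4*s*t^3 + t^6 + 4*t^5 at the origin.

The Hessian of f at 0 is [[0, 0], [0, 0]] with rank 0, so corank 2. A Groebner basis of the Jacobian ideal J(f) in C{s,t} is {s^3, s^2*t + 2*s^2/3 - 4*s*t^2/3, -s*t/2 + t^3}; counting standard monomials gives mu = 7. Corank 2; j^3 = s^2*t has shape L^2 M (L != M), so D-series; mu = 7 gives D_7.

D7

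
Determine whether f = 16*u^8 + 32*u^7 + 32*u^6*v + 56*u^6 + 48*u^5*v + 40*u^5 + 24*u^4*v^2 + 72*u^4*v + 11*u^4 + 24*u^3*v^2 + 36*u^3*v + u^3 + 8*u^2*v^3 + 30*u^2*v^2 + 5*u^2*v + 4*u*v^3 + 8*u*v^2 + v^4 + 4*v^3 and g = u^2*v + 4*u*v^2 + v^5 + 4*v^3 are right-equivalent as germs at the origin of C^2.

The Hessian of f at 0 has rank 0. Corank 2; j^3 = (u + v)*(u + 2*v)^2 has shape L^2 M (L != M), so D-series; mu = 5 gives D_5. The Hessian of g at 0 has rank 0. Corank 2; j^3 = v*(u + 2*v)^2 has shape L^2 M (L != M), so D-series; mu = 6 gives D_6. f is D_5 but g is D_6, hence not right-equivalent.

No.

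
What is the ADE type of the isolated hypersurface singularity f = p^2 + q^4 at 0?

The Hessian of f at 0 has rank 1. Corank 1: A-series; mu = 3 gives A_3.

A3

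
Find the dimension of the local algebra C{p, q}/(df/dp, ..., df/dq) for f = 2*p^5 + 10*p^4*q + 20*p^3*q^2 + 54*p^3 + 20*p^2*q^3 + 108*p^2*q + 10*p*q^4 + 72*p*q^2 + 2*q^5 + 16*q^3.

8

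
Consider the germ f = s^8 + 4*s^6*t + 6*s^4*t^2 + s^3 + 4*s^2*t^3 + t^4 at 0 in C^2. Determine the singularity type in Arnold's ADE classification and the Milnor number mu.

Type E_{6}, Milnor number mu = 6.

The Hessian of f at 0 has rank 0. Corank 2; j^3 = s^3 is a perfect cube, so E-series; the 4-jet and mu = 6 give E_6.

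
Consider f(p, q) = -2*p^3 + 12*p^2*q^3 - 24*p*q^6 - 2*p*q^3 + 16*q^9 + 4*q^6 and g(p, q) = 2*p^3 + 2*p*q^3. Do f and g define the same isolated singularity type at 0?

Yes.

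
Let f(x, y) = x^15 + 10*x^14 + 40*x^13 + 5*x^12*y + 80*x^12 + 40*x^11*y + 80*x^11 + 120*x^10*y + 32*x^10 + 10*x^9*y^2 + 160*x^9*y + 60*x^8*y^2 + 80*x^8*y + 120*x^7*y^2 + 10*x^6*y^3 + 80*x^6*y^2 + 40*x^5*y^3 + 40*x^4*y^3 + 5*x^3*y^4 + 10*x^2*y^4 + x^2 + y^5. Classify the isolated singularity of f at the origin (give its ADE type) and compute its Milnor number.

Type A4, Milnor number mu = 4.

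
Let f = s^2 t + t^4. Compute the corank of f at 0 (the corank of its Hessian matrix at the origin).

2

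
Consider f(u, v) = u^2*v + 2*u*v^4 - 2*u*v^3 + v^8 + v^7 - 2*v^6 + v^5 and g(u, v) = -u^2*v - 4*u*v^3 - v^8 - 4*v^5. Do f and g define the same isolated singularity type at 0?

The Hessian of f at 0 has rank 0. Corank 2; j^3 = u^2*v has shape L^2 M (L != M), so D-series; mu = 9 gives D_9. The Hessian of g at 0 has rank 0. Corank 2; j^3 = -u^2*v has shape L^2 M (L != M), so D-series; mu = 9 gives D_9. Both have type D_9, hence right-equivalent.

Yes.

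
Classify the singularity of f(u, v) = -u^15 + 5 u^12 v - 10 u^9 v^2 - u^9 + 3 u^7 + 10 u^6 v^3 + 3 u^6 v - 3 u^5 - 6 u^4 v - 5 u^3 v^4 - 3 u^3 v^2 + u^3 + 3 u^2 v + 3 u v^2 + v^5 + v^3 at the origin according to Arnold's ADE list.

The Hessian of f at 0 has rank 0. Corank 2; j^3 = (u + v)^3 is a perfect cube, so E-series; the 5-jet and mu = 8 give E_8.

E_{8}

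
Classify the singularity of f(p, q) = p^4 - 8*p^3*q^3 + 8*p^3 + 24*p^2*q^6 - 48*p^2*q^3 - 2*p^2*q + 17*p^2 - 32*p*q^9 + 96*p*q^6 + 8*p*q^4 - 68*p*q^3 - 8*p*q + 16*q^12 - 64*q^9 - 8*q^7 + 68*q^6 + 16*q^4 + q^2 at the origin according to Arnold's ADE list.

A_1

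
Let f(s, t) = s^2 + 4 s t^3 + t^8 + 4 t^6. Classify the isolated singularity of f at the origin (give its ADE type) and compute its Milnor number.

The Hessian of f at 0 is [[2, 0], [0, 0]] with rank 1, so corank 1. A Groebner basis of the Jacobian ideal J(f) in C{s,t} is {s^3, s^2*t, s/2 + t^3}; counting standard monomials gives mu = 7. Corank 1: A-series; mu = 7 gives A_7.

Type A_{7}, Milnor number mu = 7.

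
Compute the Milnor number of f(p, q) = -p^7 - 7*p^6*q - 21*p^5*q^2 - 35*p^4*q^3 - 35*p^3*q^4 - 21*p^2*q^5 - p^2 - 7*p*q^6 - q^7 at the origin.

The Hessian of f at 0 has rank 1. Corank 1: A-series; mu = 6 gives A_6.

6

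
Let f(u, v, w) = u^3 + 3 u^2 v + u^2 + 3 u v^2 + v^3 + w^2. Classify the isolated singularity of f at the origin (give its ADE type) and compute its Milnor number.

The Hessian of f at 0 has rank 2. Corank 1: A-series; mu = 2 gives A_2.

Type A_2, Milnor number mu = 2.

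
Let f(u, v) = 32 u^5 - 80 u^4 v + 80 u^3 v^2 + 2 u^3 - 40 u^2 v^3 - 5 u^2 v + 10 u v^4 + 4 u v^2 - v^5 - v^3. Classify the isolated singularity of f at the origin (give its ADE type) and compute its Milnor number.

Type D6, Milnor number mu = 6.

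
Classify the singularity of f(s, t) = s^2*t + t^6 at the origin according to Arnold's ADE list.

D7

The Hessian of f at 0 has rank 0. Corank 2; j^3 = s^2*t has shape L^2 M (L != M), so D-series; mu = 7 gives D_7.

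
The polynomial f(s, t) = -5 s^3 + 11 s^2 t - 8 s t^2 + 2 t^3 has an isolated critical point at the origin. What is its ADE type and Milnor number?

Type D_4, Milnor number mu = 4.

The Hessian of f at 0 is [[0, 0], [0, 0]] with rank 0, so corank 2. A Groebner basis of the Jacobian ideal J(f) in C{s,t} is {t^3, s^2 + 2*t^2, s*t + t^2}; counting standard monomials gives mu = 4. Corank 2; j^3 = -(s - t)*(5*s^2 - 6*s*t + 2*t^2) splits into three distinct lines over C (the quadratic factor has nonzero discriminant), so D_4.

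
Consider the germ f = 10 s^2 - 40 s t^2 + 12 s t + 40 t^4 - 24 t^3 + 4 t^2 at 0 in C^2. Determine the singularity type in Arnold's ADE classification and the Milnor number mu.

Type A1, Milnor number mu = 1.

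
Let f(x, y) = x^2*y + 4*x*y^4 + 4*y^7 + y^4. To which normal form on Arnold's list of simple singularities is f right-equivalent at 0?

D5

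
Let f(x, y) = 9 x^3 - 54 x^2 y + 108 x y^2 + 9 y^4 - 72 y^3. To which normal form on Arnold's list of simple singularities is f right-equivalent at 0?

The Hessian of f at 0 has rank 0. Corank 2; j^3 = 9*(x - 2*y)^3 is a perfect cube, so E-series; the 4-jet and mu = 6 give E_6.

E_{6}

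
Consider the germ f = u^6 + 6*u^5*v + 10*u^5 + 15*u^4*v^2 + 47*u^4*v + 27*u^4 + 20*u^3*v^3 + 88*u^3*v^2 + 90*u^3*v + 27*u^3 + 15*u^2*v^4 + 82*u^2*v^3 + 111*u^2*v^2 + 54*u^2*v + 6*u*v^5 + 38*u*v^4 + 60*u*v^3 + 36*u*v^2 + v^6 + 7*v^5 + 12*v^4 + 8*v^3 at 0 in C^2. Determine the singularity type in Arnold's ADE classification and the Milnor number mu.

Type E8, Milnor number mu = 8.

The Hessian of f at 0 has rank 0. Corank 2; j^3 = (3*u + 2*v)^3 is a perfect cube, so E-series; the 5-jet and mu = 8 give E_8.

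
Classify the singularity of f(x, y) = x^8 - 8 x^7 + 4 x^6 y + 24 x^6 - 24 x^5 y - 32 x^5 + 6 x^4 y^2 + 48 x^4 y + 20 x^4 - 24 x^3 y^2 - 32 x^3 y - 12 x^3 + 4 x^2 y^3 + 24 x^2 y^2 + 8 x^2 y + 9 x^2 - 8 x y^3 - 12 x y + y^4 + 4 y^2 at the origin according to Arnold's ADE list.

A_{3}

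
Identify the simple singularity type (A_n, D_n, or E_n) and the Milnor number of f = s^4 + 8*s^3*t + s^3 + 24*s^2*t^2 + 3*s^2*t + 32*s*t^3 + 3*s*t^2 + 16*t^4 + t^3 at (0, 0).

The Hessian of f at 0 is [[0, 0], [0, 0]] with rank 0, so corank 2. A Groebner basis of the Jacobian ideal J(f) in C{s,t} is {t^4, s*t^2 + 4*t^3/3, s^2 + 2*s*t + t^2}; counting standard monomials gives mu = 6. Corank 2; j^3 = (s + t)^3 is a perfect cube, so E-series; the 4-jet and mu = 6 give E_6.

Type E_6, Milnor number mu = 6.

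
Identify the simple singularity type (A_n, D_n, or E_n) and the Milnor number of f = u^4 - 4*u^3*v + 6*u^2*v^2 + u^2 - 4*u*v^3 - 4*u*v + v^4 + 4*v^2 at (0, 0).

Type A3, Milnor number mu = 3.

The Hessian of f at 0 has rank 1. Corank 1: A-series; mu = 3 gives A_3.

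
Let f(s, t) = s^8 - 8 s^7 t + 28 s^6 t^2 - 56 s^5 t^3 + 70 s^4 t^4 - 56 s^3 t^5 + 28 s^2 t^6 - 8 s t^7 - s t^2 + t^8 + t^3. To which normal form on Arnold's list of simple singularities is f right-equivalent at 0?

D9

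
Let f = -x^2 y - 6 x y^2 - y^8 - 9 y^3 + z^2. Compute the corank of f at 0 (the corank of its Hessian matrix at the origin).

Hessian at 0 has rank 1.

2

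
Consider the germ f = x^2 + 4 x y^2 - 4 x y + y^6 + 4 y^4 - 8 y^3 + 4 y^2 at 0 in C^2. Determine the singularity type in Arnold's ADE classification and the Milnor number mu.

The Hessian of f at 0 is [[2, -4], [-4, 8]] with rank 1, so corank 1. A Groebner basis of the Jacobian ideal J(f) in C{x,y} is {x^3 + 6*x^2 - 20*x*y - 8*x + 16*y, x^2*y + 2*x^2 - 6*x*y - 2*x + 4*y, x/2 + y^2 - y}; counting standard monomials gives mu = 5. Corank 1: A-series; mu = 5 gives A_5.

Type A5, Milnor number mu = 5.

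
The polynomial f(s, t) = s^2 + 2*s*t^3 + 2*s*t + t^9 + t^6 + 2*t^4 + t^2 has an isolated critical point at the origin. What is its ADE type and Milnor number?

Type A_8, Milnor number mu = 8.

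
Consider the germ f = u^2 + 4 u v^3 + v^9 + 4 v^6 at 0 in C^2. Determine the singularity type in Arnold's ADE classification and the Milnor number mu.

The Hessian of f at 0 is [[2, 0], [0, 0]] with rank 1, so corank 1. A Groebner basis of the Jacobian ideal J(f) in C{u,v} is {u^2*v^2, u^3, u/2 + v^3}; counting standard monomials gives mu = 8. Corank 1: A-series; mu = 8 gives A_8.

Type A_8, Milnor number mu = 8.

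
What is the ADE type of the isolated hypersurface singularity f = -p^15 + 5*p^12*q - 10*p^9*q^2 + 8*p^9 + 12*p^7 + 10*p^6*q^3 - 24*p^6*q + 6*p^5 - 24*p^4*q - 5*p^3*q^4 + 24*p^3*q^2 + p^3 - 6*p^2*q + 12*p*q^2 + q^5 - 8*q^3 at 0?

E_{8}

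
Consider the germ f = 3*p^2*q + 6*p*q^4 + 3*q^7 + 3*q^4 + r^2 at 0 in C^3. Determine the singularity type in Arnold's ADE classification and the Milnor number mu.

The Hessian of f at 0 has rank 1. Corank 2; j^3 = 3*p^2*q has shape L^2 M (L != M), so D-series; mu = 5 gives D_5.

Type D_{5}, Milnor number mu = 5.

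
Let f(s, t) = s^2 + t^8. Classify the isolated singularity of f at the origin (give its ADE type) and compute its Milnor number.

Type A_7, Milnor number mu = 7.

The Hessian of f at 0 is [[2, 0], [0, 0]] with rank 1, so corank 1. A Groebner basis of the Jacobian ideal J(f) in C{s,t} is {t^7, s}; counting standard monomials gives mu = 7. Corank 1: A-series; mu = 7 gives A_7.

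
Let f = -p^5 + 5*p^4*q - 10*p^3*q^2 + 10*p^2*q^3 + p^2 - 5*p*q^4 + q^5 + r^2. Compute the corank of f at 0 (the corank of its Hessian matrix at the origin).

1

Hessian at 0 has rank 2.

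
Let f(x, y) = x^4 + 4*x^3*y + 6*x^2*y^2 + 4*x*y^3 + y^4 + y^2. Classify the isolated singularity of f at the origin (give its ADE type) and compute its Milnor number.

The Hessian of f at 0 is [[0, 0], [0, 2]] with rank 1, so corank 1. A Groebner basis of the Jacobian ideal J(f) in C{x,y} is {x^3, y}; counting standard monomials gives mu = 3. Corank 1: A-series; mu = 3 gives A_3.

Type A_{3}, Milnor number mu = 3.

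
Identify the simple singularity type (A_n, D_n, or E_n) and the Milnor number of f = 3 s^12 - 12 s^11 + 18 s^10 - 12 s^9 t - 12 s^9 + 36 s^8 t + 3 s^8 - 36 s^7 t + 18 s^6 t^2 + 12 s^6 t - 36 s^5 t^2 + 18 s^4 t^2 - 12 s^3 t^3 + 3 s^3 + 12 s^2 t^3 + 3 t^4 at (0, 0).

Type E6, Milnor number mu = 6.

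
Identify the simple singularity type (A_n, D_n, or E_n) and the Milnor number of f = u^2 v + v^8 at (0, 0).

Type D_{9}, Milnor number mu = 9.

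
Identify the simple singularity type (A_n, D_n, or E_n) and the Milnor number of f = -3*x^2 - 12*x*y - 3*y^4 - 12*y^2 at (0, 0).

Type A_{3}, Milnor number mu = 3.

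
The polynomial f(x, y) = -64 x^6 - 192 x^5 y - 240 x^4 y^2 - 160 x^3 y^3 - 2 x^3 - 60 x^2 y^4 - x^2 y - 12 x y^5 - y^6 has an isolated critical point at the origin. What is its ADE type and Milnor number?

Type D7, Milnor number mu = 7.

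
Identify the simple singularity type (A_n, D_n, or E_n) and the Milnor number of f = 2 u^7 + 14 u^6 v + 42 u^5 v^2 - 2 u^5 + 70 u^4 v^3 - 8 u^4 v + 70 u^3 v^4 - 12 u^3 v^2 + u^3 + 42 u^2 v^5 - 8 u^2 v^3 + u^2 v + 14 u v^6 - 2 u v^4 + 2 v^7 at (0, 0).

The Hessian of f at 0 has rank 0. Corank 2; j^3 = u^2*(u + v) has shape L^2 M (L != M), so D-series; mu = 8 gives D_8.

Type D_{8}, Milnor number mu = 8.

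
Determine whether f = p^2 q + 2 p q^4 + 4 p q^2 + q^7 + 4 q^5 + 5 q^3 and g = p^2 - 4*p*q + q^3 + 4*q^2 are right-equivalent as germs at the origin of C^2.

The Hessian of f at 0 is [[0, 0], [0, 0]] with rank 0, so corank 2. A Groebner basis of the Jacobian ideal J(f) in C{p,q} is {q^3, p^2 - q^2, p*q + 2*q^2}; counting standard monomials gives mu = 4. Corank 2; j^3 = q*(p^2 + 4*p*q + 5*q^2) splits into three distinct lines over C (the quadratic factor has nonzero discriminant), so D_4. The Hessian of g at 0 is [[2, -4], [-4, 8]] with rank 1, so corank 1. A Groebner basis of the Jacobian ideal J(g) in C{p,q} is {q^2, p - 2*q}; counting standard monomials gives mu = 2. Corank 1: A-series; mu = 2 gives A_2. f is D_4 but g is A_2, hence not right-equivalent.

No.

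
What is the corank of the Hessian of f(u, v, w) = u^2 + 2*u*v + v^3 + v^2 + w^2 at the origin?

Hessian at 0 has rank 2.

1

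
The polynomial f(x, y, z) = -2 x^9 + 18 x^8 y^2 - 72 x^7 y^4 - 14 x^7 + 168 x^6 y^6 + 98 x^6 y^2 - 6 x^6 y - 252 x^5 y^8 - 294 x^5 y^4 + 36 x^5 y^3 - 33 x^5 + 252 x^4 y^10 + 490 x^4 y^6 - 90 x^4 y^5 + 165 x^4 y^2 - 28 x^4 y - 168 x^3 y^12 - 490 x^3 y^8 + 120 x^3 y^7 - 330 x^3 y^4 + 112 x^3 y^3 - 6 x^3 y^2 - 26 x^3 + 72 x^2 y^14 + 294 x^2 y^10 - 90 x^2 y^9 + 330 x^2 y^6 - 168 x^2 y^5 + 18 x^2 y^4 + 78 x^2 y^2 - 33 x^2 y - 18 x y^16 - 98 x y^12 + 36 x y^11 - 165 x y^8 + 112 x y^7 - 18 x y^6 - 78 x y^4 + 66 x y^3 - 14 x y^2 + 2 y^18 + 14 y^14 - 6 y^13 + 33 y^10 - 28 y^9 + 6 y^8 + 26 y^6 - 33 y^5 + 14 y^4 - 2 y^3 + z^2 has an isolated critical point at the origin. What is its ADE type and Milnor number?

The Hessian of f at 0 is [[0, 0, 0], [0, 0, 0], [0, 0, 2]] with rank 1, so corank 2. A Groebner basis of the Jacobian ideal J(f) in C{x,y,z} is {y^3, x^2 - 2*y^2/3, x*y + y^2, z}; counting standard monomials gives mu = 4. Corank 2; j^3 = -(2*x + y)*(13*x^2 + 10*x*y + 2*y^2) splits into three distinct lines over C (the quadratic factor has nonzero discriminant), so D_4.

Type D_{4}, Milnor number mu = 4.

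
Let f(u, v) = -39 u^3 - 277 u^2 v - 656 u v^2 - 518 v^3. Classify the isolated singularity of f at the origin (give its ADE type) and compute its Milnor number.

The Hessian of f at 0 has rank 0. Corank 2; j^3 = -(3*u + 7*v)*(13*u^2 + 62*u*v + 74*v^2) splits into three distinct lines over C (the quadratic factor has nonzero discriminant), so D_4.

Type D_{4}, Milnor number mu = 4.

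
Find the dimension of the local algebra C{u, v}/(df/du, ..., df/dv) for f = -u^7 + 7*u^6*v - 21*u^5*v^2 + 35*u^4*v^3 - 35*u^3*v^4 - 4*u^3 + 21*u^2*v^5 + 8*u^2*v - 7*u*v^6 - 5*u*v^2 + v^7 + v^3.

The Hessian of f at 0 is [[0, 0], [0, 0]] with rank 0, so corank 2. A Groebner basis of the Jacobian ideal J(f) in C{u,v} is {128*u*v/7 + v^6 - 64*v^2/7, u*v^2 - v^3/2, u^2 - 3*u*v/2 + v^2/2}; counting standard monomials gives mu = 8. Corank 2; j^3 = -(u - v)*(2*u - v)^2 has shape L^2 M (L != M), so D-series; mu = 8 gives D_8.

8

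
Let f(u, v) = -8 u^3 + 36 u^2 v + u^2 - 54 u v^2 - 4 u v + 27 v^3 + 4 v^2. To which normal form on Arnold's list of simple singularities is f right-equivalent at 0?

A2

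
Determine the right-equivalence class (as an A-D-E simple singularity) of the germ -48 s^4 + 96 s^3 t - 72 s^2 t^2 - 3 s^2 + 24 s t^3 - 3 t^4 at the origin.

The Hessian of f at 0 has rank 1. Corank 1: A-series; mu = 3 gives A_3.

A3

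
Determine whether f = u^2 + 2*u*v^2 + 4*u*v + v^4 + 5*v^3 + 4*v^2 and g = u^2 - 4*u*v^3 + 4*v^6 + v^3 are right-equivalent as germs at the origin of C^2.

Yes.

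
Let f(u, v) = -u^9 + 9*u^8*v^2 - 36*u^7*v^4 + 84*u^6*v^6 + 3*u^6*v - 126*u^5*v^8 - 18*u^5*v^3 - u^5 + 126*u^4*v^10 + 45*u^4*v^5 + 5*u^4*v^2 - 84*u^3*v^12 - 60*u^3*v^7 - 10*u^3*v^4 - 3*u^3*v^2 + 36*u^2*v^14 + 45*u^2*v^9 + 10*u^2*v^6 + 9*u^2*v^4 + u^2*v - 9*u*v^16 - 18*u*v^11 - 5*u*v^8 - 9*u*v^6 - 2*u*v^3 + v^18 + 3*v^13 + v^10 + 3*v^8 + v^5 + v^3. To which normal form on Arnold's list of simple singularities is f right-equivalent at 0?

The Hessian of f at 0 is [[0, 0], [0, 0]] with rank 0, so corank 2. A Groebner basis of the Jacobian ideal J(f) in C{u,v} is {v^3, u^2 + 3*v^2, u*v}; counting standard monomials gives mu = 4. Corank 2; j^3 = v*(u^2 + v^2) splits into three distinct lines over C (the quadratic factor has nonzero discriminant), so D_4.

D4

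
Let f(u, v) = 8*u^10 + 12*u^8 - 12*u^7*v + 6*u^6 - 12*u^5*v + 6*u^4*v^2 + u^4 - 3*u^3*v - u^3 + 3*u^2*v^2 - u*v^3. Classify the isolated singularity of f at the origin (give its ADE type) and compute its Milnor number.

The Hessian of f at 0 has rank 0. Corank 2; j^3 = -u^3 is a perfect cube, so E-series; the 4-jet and mu = 7 give E_7.

Type E7, Milnor number mu = 7.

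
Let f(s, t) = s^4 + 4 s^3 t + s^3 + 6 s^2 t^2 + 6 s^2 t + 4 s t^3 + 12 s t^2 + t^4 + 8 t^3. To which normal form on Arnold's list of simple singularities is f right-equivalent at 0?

E_{6}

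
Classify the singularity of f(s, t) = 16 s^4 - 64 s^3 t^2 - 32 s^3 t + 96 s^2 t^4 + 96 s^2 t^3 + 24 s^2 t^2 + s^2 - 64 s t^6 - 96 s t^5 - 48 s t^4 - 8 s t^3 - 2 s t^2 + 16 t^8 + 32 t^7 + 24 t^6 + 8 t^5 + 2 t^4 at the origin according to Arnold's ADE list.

A_3

The Hessian of f at 0 has rank 1. Corank 1: A-series; mu = 3 gives A_3.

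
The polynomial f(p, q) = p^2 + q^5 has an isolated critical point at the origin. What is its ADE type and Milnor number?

The Hessian of f at 0 has rank 1. Corank 1: A-series; mu = 4 gives A_4.

Type A_{4}, Milnor number mu = 4.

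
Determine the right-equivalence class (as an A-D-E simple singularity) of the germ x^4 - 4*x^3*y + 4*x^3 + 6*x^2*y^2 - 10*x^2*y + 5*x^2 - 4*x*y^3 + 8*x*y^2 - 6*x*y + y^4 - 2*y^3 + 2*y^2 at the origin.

A_1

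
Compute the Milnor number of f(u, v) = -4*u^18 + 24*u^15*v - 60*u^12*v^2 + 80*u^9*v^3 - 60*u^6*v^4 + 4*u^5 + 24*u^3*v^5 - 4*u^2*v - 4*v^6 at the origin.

The Hessian of f at 0 is [[0, 0], [0, 0]] with rank 0, so corank 2. A Groebner basis of the Jacobian ideal J(f) in C{u,v} is {u^2/6 + v^5, u^3, u*v}; counting standard monomials gives mu = 7. Corank 2; j^3 = -4*u^2*v has shape L^2 M (L != M), so D-series; mu = 7 gives D_7.

7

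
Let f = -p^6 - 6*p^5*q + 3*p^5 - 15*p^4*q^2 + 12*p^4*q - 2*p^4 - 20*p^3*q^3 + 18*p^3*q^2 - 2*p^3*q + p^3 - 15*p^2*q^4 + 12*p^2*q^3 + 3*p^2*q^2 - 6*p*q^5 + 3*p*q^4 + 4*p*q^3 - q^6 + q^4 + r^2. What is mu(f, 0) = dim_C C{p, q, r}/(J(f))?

The Hessian of f at 0 has rank 1. Corank 2; j^3 = p^3 is a perfect cube, so E-series; the 4-jet and mu = 6 give E_6.

6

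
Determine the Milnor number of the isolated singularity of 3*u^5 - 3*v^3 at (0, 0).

8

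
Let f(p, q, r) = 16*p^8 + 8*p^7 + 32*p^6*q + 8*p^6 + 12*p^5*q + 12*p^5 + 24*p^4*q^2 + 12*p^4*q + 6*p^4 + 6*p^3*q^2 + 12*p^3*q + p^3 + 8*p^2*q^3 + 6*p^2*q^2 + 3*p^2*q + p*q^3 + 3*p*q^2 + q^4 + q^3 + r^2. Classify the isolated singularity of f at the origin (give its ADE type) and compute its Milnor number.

The Hessian of f at 0 has rank 1. Corank 2; j^3 = (p + q)^3 is a perfect cube, so E-series; the 4-jet and mu = 7 give E_7.

Type E7, Milnor number mu = 7.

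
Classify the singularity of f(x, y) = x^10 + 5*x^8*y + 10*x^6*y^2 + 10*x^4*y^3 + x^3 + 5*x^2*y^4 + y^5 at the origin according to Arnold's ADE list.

E_8

The Hessian of f at 0 has rank 0. Corank 2; j^3 = x^3 is a perfect cube, so E-series; the 5-jet and mu = 8 give E_8.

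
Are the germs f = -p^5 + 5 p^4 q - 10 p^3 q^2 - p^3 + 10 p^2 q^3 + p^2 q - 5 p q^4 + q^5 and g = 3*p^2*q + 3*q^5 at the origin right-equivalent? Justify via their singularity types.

The Hessian of f at 0 is [[0, 0], [0, 0]] with rank 0, so corank 2. A Groebner basis of the Jacobian ideal J(f) in C{p,q} is {p*q/5 + q^4, p*q^2, p^2 - p*q}; counting standard monomials gives mu = 6. Corank 2; j^3 = -p^2*(p - q) has shape L^2 M (L != M), so D-series; mu = 6 gives D_6. The Hessian of g at 0 is [[0, 0], [0, 0]] with rank 0, so corank 2. A Groebner basis of the Jacobian ideal J(g) in C{p,q} is {p^2/5 + q^4, p^3, p*q}; counting standard monomials gives mu = 6. Corank 2; j^3 = 3*p^2*q has shape L^2 M (L != M), so D-series; mu = 6 gives D_6. Both have type D_6, hence right-equivalent.

Yes.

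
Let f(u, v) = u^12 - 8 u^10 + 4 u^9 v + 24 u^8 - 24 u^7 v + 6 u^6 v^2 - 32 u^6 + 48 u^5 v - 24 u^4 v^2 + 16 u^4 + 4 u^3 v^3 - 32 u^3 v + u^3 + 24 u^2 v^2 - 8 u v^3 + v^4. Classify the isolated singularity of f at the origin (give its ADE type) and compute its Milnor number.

Type E_{6}, Milnor number mu = 6.

The Hessian of f at 0 is [[0, 0], [0, 0]] with rank 0, so corank 2. A Groebner basis of the Jacobian ideal J(f) in C{u,v} is {v^4, u*v^2 - v^3/6, u^2}; counting standard monomials gives mu = 6. Corank 2; j^3 = u^3 is a perfect cube, so E-series; the 4-jet and mu = 6 give E_6.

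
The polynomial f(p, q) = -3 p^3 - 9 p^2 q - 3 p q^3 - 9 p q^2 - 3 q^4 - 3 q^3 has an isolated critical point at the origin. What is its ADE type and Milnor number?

The Hessian of f at 0 has rank 0. Corank 2; j^3 = -3*(p + q)^3 is a perfect cube, so E-series; the 4-jet and mu = 7 give E_7.

Type E_7, Milnor number mu = 7.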